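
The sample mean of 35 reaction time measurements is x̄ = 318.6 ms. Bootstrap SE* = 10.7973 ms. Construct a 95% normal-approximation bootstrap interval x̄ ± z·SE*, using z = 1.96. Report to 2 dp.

Margin = 1.96 × 10.7973 = 21.163
Interval: 318.6 ± 21.163

(297.44, 339.76)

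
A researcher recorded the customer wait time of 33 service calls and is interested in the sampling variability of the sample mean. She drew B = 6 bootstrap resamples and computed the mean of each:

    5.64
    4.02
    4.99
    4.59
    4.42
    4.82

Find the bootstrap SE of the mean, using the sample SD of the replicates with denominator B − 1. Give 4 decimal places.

SE* = 0.5517

Bootstrap SE is the standard deviation of the 6 replicate means.
Mean of replicates: (5.64 + 4.02 + 4.99 + 4.59 + 4.42 + 4.82) / 6 = 28.48000 / 6 = 4.74667
Sum of squared deviations: (+0.89333)² + (−0.72667)² + (+0.24333)² + (−0.15667)² + (−0.32667)² + (+0.07333)² = 1.52193
Variance = 1.52193 / 5 = 0.30439
SE* = √0.30439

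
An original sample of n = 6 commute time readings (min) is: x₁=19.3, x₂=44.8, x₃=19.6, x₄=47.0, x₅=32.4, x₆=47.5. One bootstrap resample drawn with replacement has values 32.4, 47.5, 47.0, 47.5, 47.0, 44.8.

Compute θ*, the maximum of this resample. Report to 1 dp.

Maximum = 47.5

θ* = 47.5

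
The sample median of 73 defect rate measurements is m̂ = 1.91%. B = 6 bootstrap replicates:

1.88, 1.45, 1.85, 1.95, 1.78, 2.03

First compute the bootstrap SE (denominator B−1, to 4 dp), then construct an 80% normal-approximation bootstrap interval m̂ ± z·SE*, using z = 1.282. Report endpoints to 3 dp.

Mean of replicates = 1.8233; sum of squared deviations = 0.2039; SE* = √(0.2039/5) = 0.2020
Margin = 1.282 × 0.2020 = 0.2590
Interval: 1.91 ± 0.2590

(1.651, 2.169)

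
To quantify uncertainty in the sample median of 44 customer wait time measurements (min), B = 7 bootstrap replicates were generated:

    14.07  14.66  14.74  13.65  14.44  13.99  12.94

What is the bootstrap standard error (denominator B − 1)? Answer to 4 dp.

Bootstrap SE is the standard deviation of the 7 replicate medians.
Mean of replicates: (14.07 + 14.66 + 14.74 + 13.65 + 14.44 + 13.99 + 12.94) / 7 = 98.49000 / 7 = 14.07000
Sum of squared deviations: (+0.00000)² + (+0.59000)² + (+0.67000)² + (−0.42000)² + (+0.37000)² + (−0.08000)² + (−1.13000)² = 2.39360
Variance = 2.39360 / 6 = 0.39893
SE* = √0.39893

SE* = 0.6316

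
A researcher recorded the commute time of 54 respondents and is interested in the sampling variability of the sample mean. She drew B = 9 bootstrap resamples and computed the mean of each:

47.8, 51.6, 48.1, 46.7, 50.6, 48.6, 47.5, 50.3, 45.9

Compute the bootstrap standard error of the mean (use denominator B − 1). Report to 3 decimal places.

Bootstrap SE is the standard deviation of the 9 replicate means.
Mean of replicates: (47.8 + 51.6 + 48.1 + 46.7 + 50.6 + 48.6 + 47.5 + 50.3 + 45.9) / 9 = 437.1000 / 9 = 48.5667
Sum of squared deviations: (−0.7667)² + (+3.0333)² + (−0.4667)² + (−1.8667)² + (+2.0333)² + (+0.0333)² + (−1.0667)² + (+1.7333)² + (−2.6667)² = 28.8800
Variance = 28.8800 / 8 = 3.6100
SE* = √3.6100

SE* = 1.900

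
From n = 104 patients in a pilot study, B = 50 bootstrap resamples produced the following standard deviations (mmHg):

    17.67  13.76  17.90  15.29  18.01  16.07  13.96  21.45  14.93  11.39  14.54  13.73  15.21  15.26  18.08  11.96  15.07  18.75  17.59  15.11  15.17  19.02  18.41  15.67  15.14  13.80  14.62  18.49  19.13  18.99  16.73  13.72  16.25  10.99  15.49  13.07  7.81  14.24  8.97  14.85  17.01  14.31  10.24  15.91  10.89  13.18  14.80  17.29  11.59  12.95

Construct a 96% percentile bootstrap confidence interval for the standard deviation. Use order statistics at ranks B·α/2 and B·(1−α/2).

Sorted replicates: 7.81, 8.97, 10.24, 10.89, 10.99, 11.39, 11.59, 11.96, 12.95, 13.07, 13.18, 13.72, 13.73, 13.76, 13.80, 13.96, 14.24, 14.31, 14.54, 14.62, 14.80, 14.85, 14.93, 15.07, 15.11, 15.14, 15.17, 15.21, 15.26, 15.29, 15.49, 15.67, 15.91, 16.07, 16.25, 16.73, 17.01, 17.29, 17.59, 17.67, 17.90, 18.01, 18.08, 18.41, 18.49, 18.75, 18.99, 19.02, 19.13, 21.45
α = 0.04; lower rank = 50 × 0.020 = 1; upper rank = 50 × 0.980 = 49.
The 1st smallest replicate is 7.81; the 49th is 19.13.

(7.81, 19.13)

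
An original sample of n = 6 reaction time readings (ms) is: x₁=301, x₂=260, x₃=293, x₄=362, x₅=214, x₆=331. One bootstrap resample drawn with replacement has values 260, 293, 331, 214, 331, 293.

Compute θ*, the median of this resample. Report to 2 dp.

θ* = 293.00

Sorted: 214, 260, 293, 293, 331, 331
Median = average of the two middle values = 293.00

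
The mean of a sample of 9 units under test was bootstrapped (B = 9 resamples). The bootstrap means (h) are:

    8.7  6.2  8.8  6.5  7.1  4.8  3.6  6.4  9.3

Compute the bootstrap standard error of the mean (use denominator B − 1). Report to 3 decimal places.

SE* = 1.897

Bootstrap SE is the standard deviation of the 9 replicate means.
Mean of replicates: (8.7 + 6.2 + 8.8 + 6.5 + 7.1 + 4.8 + 3.6 + 6.4 + 9.3) / 9 = 61.4000 / 9 = 6.8222
Sum of squared deviations: (+1.8778)² + (−0.6222)² + (+1.9778)² + (−0.3222)² + (+0.2778)² + (−2.0222)² + (−3.2222)² + (−0.4222)² + (+2.4778)² = 28.7956
Variance = 28.7956 / 8 = 3.5994
SE* = √3.5994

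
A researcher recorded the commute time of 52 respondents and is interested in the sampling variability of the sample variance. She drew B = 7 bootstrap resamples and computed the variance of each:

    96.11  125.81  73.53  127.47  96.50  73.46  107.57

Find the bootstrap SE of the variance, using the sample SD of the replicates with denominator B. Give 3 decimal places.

Bootstrap SE is the standard deviation of the 7 replicate variances.
Mean of replicates: (96.11 + 125.81 + 73.53 + 127.47 + 96.50 + 73.46 + 107.57) / 7 = 700.4500 / 7 = 100.0643
Sum of squared deviations: (−3.9543)² + (+25.7457)² + (−26.5343)² + (+27.4057)² + (−3.5643)² + (−26.6043)² + (+7.5057)² = 2910.4476
Variance = 2910.4476 / 7 = 415.7782
SE* = √415.7782

SE* = 20.391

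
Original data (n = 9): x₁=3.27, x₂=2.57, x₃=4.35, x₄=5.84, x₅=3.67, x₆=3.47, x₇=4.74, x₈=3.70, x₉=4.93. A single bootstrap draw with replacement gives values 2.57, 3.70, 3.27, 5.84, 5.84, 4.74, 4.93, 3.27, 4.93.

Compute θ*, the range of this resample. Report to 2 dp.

Range = 5.84 − 2.57 = 3.27

θ* = 3.27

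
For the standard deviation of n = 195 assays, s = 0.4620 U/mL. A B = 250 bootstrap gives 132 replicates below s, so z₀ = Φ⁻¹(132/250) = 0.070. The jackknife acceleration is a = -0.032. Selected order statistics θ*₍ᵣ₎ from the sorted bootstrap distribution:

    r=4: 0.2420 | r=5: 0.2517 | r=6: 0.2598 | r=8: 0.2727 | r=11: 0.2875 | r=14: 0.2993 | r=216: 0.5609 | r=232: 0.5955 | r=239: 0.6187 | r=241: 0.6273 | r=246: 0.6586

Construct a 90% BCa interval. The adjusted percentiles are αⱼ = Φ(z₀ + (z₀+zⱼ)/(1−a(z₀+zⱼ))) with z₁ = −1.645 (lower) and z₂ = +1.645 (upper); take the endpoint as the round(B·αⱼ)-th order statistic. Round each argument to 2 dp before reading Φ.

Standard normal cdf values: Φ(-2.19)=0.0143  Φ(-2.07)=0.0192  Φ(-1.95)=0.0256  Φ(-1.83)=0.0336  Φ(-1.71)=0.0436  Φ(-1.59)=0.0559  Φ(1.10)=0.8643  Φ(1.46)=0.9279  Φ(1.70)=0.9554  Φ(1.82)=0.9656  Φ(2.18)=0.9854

Lower: z₀ + z₁ = 0.070 + (-1.645) = -1.575; 1 − a(z₀+z₁) = 1 − (-0.032)(-1.575) = 0.9496; argument = 0.070 + (-1.575)/0.9496 = -1.5886 → -1.59.
α₁ = Φ(-1.59) = 0.0559; rank = round(250 × 0.0559) = 14; θ*₍14₎ = 0.2993.
Upper: z₀ + z₂ = 1.715; 1 − a(z₀+z₂) = 1.0549; argument = 1.6958 → 1.70; α₂ = 0.9554; rank = 239; θ*₍239₎ = 0.6187.

(0.2993, 0.6187)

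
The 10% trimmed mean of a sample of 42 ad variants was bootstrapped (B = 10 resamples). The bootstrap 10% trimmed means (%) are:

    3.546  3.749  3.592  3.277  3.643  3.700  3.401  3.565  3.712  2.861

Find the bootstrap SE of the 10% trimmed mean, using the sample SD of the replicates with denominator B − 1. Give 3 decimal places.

Bootstrap SE is the standard deviation of the 10 replicate 10% trimmed means.
Mean of replicates: (3.546 + 3.749 + 3.592 + 3.277 + 3.643 + 3.700 + 3.401 + 3.565 + 3.712 + 2.861) / 10 = 35.0460 / 10 = 3.5046
Sum of squared deviations: (+0.0414)² + (+0.2444)² + (+0.0874)² + (−0.2276)² + (+0.1384)² + (+0.1954)² + (−0.1036)² + (+0.0604)² + (+0.2074)² + (−0.6436)² = 0.6498
Variance = 0.6498 / 9 = 0.0722
SE* = √0.0722

SE* = 0.269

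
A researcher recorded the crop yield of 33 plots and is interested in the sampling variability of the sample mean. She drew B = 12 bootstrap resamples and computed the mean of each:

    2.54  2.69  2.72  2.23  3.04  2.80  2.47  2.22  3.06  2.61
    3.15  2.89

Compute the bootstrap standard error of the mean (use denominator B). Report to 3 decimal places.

Bootstrap SE is the standard deviation of the 12 replicate means.
Mean of replicates: (2.54 + 2.69 + 2.72 + 2.23 + 3.04 + 2.80 + 2.47 + 2.22 + 3.06 + 2.61 + 3.15 + 2.89) / 12 = 32.4200 / 12 = 2.7017
Sum of squared deviations: (−0.1617)² + (−0.0117)² + (+0.0183)² + (−0.4717)² + (+0.3383)² + (+0.0983)² + (−0.2317)² + (−0.4817)² + (+0.3583)² + (−0.0917)² + (+0.4483)² + (+0.1883)² = 1.0322
Variance = 1.0322 / 12 = 0.0860
SE* = √0.0860

SE* = 0.293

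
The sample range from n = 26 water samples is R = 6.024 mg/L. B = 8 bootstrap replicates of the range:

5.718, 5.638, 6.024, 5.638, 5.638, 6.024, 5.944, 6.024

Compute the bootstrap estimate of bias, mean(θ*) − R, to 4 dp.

mean(θ*) = (5.718 + 5.638 + 6.024 + 5.638 + 5.638 + 6.024 + 5.944 + 6.024) / 8 = 5.83100
bias = 5.83100 − 6.024

bias = −0.1930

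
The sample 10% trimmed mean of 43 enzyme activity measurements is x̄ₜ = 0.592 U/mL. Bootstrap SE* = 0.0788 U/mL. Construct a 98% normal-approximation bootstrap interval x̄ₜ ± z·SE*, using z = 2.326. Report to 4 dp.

(0.4087, 0.7753)

Margin = 2.326 × 0.0788 = 0.18329
Interval: 0.592 ± 0.18329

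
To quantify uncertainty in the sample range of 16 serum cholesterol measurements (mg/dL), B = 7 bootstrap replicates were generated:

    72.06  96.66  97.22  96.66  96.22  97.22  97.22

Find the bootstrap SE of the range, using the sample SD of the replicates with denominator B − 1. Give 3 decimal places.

Bootstrap SE is the standard deviation of the 7 replicate ranges.
Mean of replicates: (72.06 + 96.66 + 97.22 + 96.66 + 96.22 + 97.22 + 97.22) / 7 = 653.2600 / 7 = 93.3229
Sum of squared deviations: (−21.2629)² + (+3.3371)² + (+3.8971)² + (+3.3371)² + (+2.8971)² + (+3.8971)² + (+3.8971)² = 528.3387
Variance = 528.3387 / 6 = 88.0565
SE* = √88.0565

SE* = 9.384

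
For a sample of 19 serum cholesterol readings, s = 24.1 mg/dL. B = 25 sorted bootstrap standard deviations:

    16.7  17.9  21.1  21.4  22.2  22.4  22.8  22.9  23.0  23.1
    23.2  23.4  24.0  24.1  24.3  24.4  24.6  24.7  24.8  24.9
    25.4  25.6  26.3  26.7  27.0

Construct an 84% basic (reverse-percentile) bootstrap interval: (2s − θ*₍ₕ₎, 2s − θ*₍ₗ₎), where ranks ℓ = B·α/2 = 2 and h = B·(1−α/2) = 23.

(21.9, 30.3)

Percentile endpoints at ranks 2 and 23: θ*₍2₎ = 17.9, θ*₍23₎ = 26.3.
Basic interval reflects these around s:
  lower = 2 × 24.1 − 26.3 = 21.9
  upper = 2 × 24.1 − 17.9 = 30.3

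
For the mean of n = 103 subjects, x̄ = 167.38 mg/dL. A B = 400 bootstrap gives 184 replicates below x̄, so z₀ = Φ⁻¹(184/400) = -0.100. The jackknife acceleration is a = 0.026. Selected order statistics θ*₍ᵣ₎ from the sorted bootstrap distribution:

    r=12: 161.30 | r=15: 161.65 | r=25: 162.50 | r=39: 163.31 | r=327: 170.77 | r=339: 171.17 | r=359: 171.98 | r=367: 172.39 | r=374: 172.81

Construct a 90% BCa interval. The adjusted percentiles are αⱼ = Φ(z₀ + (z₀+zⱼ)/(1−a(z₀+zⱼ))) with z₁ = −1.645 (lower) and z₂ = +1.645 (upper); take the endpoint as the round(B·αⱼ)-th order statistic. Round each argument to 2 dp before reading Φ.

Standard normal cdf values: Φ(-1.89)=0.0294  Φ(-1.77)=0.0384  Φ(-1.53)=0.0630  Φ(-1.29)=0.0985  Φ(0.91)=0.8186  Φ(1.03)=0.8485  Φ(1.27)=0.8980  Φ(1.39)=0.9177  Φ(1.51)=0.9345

(161.65, 172.81)

Lower: z₀ + z₁ = -0.100 + (-1.645) = -1.745; 1 − a(z₀+z₁) = 1 − (0.026)(-1.745) = 1.0454; argument = -0.100 + (-1.745)/1.0454 = -1.7693 → -1.77.
α₁ = Φ(-1.77) = 0.0384; rank = round(400 × 0.0384) = 15; θ*₍15₎ = 161.65.
Upper: z₀ + z₂ = 1.545; 1 − a(z₀+z₂) = 0.9598; argument = 1.5097 → 1.51; α₂ = 0.9345; rank = 374; θ*₍374₎ = 172.81.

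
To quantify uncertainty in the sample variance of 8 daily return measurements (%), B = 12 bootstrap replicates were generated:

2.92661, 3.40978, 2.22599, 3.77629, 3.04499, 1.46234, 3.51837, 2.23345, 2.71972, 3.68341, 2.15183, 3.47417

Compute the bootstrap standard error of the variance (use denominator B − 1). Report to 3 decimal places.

Bootstrap SE is the standard deviation of the 12 replicate variances.
Mean of replicates: (2.92661 + 3.40978 + 2.22599 + 3.77629 + 3.04499 + 1.46234 + 3.51837 + 2.23345 + 2.71972 + 3.68341 + 2.15183 + 3.47417) / 12 = 34.626950 / 12 = 2.885579
Sum of squared deviations: (+0.041031)² + (+0.524201)² + (−0.659589)² + (+0.890711)² + (+0.159411)² + (−1.423239)² + (+0.632791)² + (−0.652129)² + (−0.165859)² + (+0.797831)² + (−0.733749)² + (+0.588591)² = 5.930482
Variance = 5.930482 / 11 = 0.539135
SE* = √0.539135

SE* = 0.734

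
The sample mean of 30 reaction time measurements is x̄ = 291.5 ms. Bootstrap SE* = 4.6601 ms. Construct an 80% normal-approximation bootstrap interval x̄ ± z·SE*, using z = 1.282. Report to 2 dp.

(285.53, 297.47)

Margin = 1.282 × 4.6601 = 5.974
Interval: 291.5 ± 5.974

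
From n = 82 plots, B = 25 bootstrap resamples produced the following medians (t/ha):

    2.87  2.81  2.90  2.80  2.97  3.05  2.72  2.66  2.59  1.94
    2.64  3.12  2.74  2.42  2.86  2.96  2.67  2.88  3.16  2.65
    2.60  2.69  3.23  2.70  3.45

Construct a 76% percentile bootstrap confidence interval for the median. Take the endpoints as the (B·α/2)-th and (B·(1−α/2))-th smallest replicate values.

Sorted replicates: 1.94, 2.42, 2.59, 2.60, 2.64, 2.65, 2.66, 2.67, 2.69, 2.70, 2.72, 2.74, 2.80, 2.81, 2.86, 2.87, 2.88, 2.90, 2.96, 2.97, 3.05, 3.12, 3.16, 3.23, 3.45
α = 0.24; lower rank = 25 × 0.120 = 3; upper rank = 25 × 0.880 = 22.
The 3rd smallest replicate is 2.59; the 22nd is 3.12.

(2.59, 3.12)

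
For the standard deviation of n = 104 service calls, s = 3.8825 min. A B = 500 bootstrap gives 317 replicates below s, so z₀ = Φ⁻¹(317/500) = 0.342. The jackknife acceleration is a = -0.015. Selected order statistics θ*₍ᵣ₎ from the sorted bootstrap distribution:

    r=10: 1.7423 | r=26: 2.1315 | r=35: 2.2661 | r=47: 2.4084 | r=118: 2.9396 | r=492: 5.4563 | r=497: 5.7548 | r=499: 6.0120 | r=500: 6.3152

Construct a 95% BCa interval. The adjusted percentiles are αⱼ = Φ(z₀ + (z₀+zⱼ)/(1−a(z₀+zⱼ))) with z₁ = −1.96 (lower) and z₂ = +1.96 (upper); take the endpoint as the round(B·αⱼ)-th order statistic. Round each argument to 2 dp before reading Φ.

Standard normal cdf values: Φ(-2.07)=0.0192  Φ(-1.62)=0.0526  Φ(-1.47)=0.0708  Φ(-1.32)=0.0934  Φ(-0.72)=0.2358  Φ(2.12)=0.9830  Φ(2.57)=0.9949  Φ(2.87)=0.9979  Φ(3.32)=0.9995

(2.4084, 5.7548)

Lower: z₀ + z₁ = 0.342 + (-1.960) = -1.618; 1 − a(z₀+z₁) = 1 − (-0.015)(-1.618) = 0.9757; argument = 0.342 + (-1.618)/0.9757 = -1.3162 → -1.32.
α₁ = Φ(-1.32) = 0.0934; rank = round(500 × 0.0934) = 47; θ*₍47₎ = 2.4084.
Upper: z₀ + z₂ = 2.302; 1 − a(z₀+z₂) = 1.0345; argument = 2.5672 → 2.57; α₂ = 0.9949; rank = 497; θ*₍497₎ = 5.7548.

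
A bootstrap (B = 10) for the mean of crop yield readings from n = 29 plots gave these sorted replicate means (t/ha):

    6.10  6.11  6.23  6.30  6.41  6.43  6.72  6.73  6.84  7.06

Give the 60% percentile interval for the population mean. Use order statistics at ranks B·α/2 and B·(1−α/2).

(6.11, 6.73)

α = 0.40; lower rank = 10 × 0.200 = 2; upper rank = 10 × 0.800 = 8.
The 2nd smallest replicate is 6.11; the 8th is 6.73.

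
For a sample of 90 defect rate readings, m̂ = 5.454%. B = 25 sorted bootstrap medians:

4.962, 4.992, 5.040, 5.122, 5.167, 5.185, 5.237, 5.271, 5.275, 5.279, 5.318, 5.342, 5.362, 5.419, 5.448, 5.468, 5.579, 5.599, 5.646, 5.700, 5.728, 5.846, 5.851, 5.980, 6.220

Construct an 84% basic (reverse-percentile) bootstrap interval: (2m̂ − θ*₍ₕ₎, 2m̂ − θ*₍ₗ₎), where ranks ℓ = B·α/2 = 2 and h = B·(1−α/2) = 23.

(5.057, 5.916)

Percentile endpoints at ranks 2 and 23: θ*₍2₎ = 4.992, θ*₍23₎ = 5.851.
Basic interval reflects these around m̂:
  lower = 2 × 5.454 − 5.851 = 5.057
  upper = 2 × 5.454 − 4.992 = 5.916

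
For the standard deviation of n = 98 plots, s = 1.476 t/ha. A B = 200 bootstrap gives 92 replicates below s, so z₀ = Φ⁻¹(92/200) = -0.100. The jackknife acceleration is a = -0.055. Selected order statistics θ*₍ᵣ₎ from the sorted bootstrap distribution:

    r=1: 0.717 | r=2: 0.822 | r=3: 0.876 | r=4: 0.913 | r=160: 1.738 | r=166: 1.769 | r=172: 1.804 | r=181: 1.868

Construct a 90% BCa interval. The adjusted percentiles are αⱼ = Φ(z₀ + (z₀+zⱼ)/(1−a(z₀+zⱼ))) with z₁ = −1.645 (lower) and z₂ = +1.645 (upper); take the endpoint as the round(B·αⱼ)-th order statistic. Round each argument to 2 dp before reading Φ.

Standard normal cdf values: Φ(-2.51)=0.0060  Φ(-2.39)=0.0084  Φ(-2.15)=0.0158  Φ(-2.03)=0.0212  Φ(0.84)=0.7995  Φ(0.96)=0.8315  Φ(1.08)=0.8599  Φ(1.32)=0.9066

Lower: z₀ + z₁ = -0.100 + (-1.645) = -1.745; 1 − a(z₀+z₁) = 1 − (-0.055)(-1.745) = 0.9040; argument = -0.100 + (-1.745)/0.9040 = -2.0303 → -2.03.
α₁ = Φ(-2.03) = 0.0212; rank = round(200 × 0.0212) = 4; θ*₍4₎ = 0.913.
Upper: z₀ + z₂ = 1.545; 1 − a(z₀+z₂) = 1.0850; argument = 1.3240 → 1.32; α₂ = 0.9066; rank = 181; θ*₍181₎ = 1.868.

(0.913, 1.868)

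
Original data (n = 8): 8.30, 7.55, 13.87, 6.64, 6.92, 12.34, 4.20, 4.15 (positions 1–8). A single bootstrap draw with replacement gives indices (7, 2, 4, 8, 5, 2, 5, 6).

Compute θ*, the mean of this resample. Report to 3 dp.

Resample values: 4.20, 7.55, 6.64, 4.15, 6.92, 7.55, 6.92, 12.34.
Mean = (4.20 + 7.55 + 6.64 + 4.15 + 6.92 + 7.55 + 6.92 + 12.34) / 8 = 56.270 / 8 = 7.034

θ* = 7.034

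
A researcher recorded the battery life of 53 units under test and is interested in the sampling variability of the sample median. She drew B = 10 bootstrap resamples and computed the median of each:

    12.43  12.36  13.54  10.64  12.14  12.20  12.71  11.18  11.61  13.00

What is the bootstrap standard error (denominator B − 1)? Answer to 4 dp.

SE* = 0.8561

Bootstrap SE is the standard deviation of the 10 replicate medians.
Mean of replicates: (12.43 + 12.36 + 13.54 + 10.64 + 12.14 + 12.20 + 12.71 + 11.18 + 11.61 + 13.00) / 10 = 121.81000 / 10 = 12.18100
Sum of squared deviations: (+0.24900)² + (+0.17900)² + (+1.35900)² + (−1.54100)² + (−0.04100)² + (+0.01900)² + (+0.52900)² + (−1.00100)² + (−0.57100)² + (+0.81900)² = 6.59629
Variance = 6.59629 / 9 = 0.73292
SE* = √0.73292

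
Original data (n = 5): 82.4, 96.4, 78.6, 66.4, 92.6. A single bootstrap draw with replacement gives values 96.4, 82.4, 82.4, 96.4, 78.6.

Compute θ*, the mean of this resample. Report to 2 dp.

Mean = (96.4 + 82.4 + 82.4 + 96.4 + 78.6) / 5 = 436.20 / 5 = 87.24

θ* = 87.24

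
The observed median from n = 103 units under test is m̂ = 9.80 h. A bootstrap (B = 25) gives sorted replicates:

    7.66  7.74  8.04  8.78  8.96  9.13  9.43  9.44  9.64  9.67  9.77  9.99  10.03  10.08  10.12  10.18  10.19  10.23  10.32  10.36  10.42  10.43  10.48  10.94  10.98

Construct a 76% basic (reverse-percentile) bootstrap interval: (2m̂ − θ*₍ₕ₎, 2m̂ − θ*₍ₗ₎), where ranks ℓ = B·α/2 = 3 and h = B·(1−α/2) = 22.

(9.17, 11.56)

Percentile endpoints at ranks 3 and 22: θ*₍3₎ = 8.04, θ*₍22₎ = 10.43.
Basic interval reflects these around m̂:
  lower = 2 × 9.80 − 10.43 = 9.17
  upper = 2 × 9.80 − 8.04 = 11.56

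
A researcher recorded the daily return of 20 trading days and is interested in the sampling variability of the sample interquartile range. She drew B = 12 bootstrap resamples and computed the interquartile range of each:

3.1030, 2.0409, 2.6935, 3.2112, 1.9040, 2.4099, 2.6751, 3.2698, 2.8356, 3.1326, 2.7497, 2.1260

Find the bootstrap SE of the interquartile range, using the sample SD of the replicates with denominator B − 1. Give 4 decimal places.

Bootstrap SE is the standard deviation of the 12 replicate interquartile ranges.
Mean of replicates: (3.1030 + 2.0409 + 2.6935 + 3.2112 + 1.9040 + 2.4099 + 2.6751 + 3.2698 + 2.8356 + 3.1326 + 2.7497 + 2.1260) / 12 = 32.15130 / 12 = 2.67928
Sum of squared deviations: (+0.42373)² + (−0.63837)² + (+0.01422)² + (+0.53192)² + (−0.77528)² + (−0.26938)² + (−0.00418)² + (+0.59052)² + (+0.15632)² + (+0.45332)² + (+0.07042)² + (−0.55328)² = 2.43358
Variance = 2.43358 / 11 = 0.22123
SE* = √0.22123

SE* = 0.4704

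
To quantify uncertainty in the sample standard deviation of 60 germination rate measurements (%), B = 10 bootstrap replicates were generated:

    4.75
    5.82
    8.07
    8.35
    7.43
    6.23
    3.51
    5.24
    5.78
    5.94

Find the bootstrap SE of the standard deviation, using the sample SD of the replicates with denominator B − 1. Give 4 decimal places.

SE* = 1.4983

Bootstrap SE is the standard deviation of the 10 replicate standard deviations.
Mean of replicates: (4.75 + 5.82 + 8.07 + 8.35 + 7.43 + 6.23 + 3.51 + 5.24 + 5.78 + 5.94) / 10 = 61.12000 / 10 = 6.11200
Sum of squared deviations: (−1.36200)² + (−0.29200)² + (+1.95800)² + (+2.23800)² + (+1.31800)² + (+0.11800)² + (−2.60200)² + (−0.87200)² + (−0.33200)² + (−0.17200)² = 20.20436
Variance = 20.20436 / 9 = 2.24493
SE* = √2.24493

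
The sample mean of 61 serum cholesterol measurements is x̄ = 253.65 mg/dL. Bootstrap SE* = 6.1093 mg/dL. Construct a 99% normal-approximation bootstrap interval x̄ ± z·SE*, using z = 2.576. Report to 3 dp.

(237.912, 269.388)

Margin = 2.576 × 6.1093 = 15.7376
Interval: 253.65 ± 15.7376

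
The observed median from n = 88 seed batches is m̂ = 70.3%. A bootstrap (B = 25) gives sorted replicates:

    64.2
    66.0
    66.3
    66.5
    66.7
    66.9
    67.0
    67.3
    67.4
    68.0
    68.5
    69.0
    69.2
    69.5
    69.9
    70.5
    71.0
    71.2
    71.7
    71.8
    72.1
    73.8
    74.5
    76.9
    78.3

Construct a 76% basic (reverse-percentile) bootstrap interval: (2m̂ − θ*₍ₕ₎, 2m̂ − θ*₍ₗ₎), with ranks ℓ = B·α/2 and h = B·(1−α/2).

(66.8, 74.3)

Percentile endpoints at ranks 3 and 22: θ*₍3₎ = 66.3, θ*₍22₎ = 73.8.
Basic interval reflects these around m̂:
  lower = 2 × 70.3 − 73.8 = 66.8
  upper = 2 × 70.3 − 66.3 = 74.3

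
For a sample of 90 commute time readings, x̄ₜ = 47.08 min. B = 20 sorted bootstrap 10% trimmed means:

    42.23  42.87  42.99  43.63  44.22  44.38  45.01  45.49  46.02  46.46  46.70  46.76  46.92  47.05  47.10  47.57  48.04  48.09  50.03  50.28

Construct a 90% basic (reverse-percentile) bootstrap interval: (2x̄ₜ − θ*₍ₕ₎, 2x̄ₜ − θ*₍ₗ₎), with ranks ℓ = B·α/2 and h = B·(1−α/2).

Percentile endpoints at ranks 1 and 19: θ*₍1₎ = 42.23, θ*₍19₎ = 50.03.
Basic interval reflects these around x̄ₜ:
  lower = 2 × 47.08 − 50.03 = 44.13
  upper = 2 × 47.08 − 42.23 = 51.93

(44.13, 51.93)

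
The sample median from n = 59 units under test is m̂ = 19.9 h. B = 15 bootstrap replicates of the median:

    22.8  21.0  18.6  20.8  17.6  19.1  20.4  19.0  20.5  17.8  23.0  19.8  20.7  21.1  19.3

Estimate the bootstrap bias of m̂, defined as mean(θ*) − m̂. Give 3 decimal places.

bias = +0.200

mean(θ*) = (22.8 + 21.0 + 18.6 + 20.8 + 17.6 + 19.1 + 20.4 + 19.0 + 20.5 + 17.8 + 23.0 + 19.8 + 20.7 + 21.1 + 19.3) / 15 = 20.1000
bias = 20.1000 − 19.9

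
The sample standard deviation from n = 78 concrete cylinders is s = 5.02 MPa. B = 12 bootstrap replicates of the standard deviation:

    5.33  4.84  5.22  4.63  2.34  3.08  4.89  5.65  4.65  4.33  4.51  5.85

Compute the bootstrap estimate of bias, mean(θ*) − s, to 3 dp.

bias = −0.410

mean(θ*) = (5.33 + 4.84 + 5.22 + 4.63 + 2.34 + 3.08 + 4.89 + 5.65 + 4.65 + 4.33 + 4.51 + 5.85) / 12 = 4.6100
bias = 4.6100 − 5.02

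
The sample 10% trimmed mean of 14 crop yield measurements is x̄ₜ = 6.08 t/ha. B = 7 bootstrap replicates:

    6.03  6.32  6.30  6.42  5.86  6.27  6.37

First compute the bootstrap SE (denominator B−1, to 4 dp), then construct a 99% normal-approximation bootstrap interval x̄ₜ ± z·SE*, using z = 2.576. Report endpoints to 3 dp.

(5.557, 6.603)

Mean of replicates = 6.2243; sum of squared deviations = 0.2470; SE* = √(0.2470/6) = 0.2029
Margin = 2.576 × 0.2029 = 0.5227
Interval: 6.08 ± 0.5227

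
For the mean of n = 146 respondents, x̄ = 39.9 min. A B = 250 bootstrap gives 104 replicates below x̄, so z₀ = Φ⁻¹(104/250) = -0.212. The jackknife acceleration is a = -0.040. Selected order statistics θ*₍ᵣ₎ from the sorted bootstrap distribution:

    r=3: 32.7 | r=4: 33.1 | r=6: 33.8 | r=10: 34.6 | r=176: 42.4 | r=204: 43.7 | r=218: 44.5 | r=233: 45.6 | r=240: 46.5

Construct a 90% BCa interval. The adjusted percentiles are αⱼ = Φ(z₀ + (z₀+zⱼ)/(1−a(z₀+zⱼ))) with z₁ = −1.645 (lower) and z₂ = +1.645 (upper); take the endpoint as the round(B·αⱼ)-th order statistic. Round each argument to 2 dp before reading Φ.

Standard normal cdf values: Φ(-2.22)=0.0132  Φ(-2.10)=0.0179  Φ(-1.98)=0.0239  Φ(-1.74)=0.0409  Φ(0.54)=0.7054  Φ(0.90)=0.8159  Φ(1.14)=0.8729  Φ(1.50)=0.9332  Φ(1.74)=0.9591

(32.7, 44.5)

Lower: z₀ + z₁ = -0.212 + (-1.645) = -1.857; 1 − a(z₀+z₁) = 1 − (-0.040)(-1.857) = 0.9257; argument = -0.212 + (-1.857)/0.9257 = -2.2180 → -2.22.
α₁ = Φ(-2.22) = 0.0132; rank = round(250 × 0.0132) = 3; θ*₍3₎ = 32.7.
Upper: z₀ + z₂ = 1.433; 1 − a(z₀+z₂) = 1.0573; argument = 1.1433 → 1.14; α₂ = 0.8729; rank = 218; θ*₍218₎ = 44.5.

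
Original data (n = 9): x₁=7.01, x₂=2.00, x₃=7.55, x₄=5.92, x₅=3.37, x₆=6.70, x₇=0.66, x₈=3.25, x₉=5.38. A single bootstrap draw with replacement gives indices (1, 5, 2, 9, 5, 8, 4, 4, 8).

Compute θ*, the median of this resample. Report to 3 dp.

θ* = 3.370

Resample values: 7.01, 3.37, 2.00, 5.38, 3.37, 3.25, 5.92, 5.92, 3.25.
Sorted: 2.00, 3.25, 3.25, 3.37, 3.37, 5.38, 5.92, 5.92, 7.01
Median = middle value = 3.370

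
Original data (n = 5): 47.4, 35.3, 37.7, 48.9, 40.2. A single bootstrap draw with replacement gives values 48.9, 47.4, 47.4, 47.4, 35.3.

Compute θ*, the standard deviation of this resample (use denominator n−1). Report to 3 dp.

Mean = 45.2800; sum of squared deviations = 126.1880
s² = 126.1880 / 4 = 31.5470
s = √31.5470 = 5.617

θ* = 5.617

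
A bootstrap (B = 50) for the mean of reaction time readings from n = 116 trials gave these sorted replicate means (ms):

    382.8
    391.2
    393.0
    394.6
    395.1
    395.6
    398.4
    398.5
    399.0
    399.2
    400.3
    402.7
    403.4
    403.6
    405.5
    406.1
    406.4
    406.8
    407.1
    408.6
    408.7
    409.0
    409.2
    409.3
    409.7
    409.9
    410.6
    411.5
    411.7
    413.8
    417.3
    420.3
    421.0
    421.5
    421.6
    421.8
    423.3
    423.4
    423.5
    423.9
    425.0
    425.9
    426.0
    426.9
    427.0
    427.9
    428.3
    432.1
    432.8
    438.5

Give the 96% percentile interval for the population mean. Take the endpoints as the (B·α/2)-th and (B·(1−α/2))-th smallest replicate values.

α = 0.04; lower rank = 50 × 0.020 = 1; upper rank = 50 × 0.980 = 49.
The 1st smallest replicate is 382.8; the 49th is 432.8.

(382.8, 432.8)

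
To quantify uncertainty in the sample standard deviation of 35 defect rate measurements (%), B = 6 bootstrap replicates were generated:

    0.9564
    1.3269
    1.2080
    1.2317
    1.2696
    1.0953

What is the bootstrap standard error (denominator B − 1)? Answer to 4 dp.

SE* = 0.1343

Bootstrap SE is the standard deviation of the 6 replicate standard deviations.
Mean of replicates: (0.9564 + 1.3269 + 1.2080 + 1.2317 + 1.2696 + 1.0953) / 6 = 7.087900 / 6 = 1.181317
Sum of squared deviations: (−0.224917)² + (+0.145583)² + (+0.026683)² + (+0.050383)² + (+0.088283)² + (−0.086017)² = 0.090225
Variance = 0.090225 / 5 = 0.018045
SE* = √0.018045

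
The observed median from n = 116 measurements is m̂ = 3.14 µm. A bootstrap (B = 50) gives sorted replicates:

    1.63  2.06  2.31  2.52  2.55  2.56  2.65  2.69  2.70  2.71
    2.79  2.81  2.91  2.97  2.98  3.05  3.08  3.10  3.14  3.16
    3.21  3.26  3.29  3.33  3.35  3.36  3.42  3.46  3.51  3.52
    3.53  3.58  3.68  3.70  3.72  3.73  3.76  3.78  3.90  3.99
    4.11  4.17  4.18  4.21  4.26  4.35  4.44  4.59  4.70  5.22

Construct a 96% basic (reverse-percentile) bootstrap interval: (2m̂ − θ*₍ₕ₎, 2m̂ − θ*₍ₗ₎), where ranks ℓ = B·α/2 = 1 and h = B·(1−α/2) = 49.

(1.58, 4.65)

Percentile endpoints at ranks 1 and 49: θ*₍1₎ = 1.63, θ*₍49₎ = 4.70.
Basic interval reflects these around m̂:
  lower = 2 × 3.14 − 4.70 = 1.58
  upper = 2 × 3.14 − 1.63 = 4.65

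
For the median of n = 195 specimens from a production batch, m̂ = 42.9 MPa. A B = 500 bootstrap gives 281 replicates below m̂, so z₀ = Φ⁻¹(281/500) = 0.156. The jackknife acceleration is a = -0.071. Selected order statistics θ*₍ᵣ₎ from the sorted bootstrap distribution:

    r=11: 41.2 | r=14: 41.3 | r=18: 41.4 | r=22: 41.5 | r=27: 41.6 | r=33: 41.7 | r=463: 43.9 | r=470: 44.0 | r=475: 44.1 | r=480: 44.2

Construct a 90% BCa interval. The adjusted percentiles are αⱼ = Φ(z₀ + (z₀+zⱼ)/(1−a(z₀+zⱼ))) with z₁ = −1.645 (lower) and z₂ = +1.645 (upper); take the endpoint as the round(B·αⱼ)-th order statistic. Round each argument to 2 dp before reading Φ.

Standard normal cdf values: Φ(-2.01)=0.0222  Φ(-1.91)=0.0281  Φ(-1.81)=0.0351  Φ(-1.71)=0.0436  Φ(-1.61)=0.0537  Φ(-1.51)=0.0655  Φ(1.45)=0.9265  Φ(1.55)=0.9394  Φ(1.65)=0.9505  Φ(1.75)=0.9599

(41.7, 44.2)

Lower: z₀ + z₁ = 0.156 + (-1.645) = -1.489; 1 − a(z₀+z₁) = 1 − (-0.071)(-1.489) = 0.8943; argument = 0.156 + (-1.489)/0.8943 = -1.5090 → -1.51.
α₁ = Φ(-1.51) = 0.0655; rank = round(500 × 0.0655) = 33; θ*₍33₎ = 41.7.
Upper: z₀ + z₂ = 1.801; 1 − a(z₀+z₂) = 1.1279; argument = 1.7528 → 1.75; α₂ = 0.9599; rank = 480; θ*₍480₎ = 44.2.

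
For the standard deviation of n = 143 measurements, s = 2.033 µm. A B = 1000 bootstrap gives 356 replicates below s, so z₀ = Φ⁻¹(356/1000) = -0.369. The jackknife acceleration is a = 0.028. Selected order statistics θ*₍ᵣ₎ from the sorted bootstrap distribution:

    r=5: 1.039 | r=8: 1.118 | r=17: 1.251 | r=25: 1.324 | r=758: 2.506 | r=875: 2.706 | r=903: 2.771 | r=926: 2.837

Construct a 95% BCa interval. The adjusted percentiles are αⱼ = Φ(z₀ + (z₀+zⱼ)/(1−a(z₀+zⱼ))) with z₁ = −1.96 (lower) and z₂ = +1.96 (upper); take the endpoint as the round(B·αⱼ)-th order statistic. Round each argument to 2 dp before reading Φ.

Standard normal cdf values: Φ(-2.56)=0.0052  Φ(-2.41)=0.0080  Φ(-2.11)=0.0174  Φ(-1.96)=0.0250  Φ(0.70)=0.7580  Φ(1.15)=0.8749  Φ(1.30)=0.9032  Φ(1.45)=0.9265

Lower: z₀ + z₁ = -0.369 + (-1.960) = -2.329; 1 − a(z₀+z₁) = 1 − (0.028)(-2.329) = 1.0652; argument = -0.369 + (-2.329)/1.0652 = -2.5554 → -2.56.
α₁ = Φ(-2.56) = 0.0052; rank = round(1000 × 0.0052) = 5; θ*₍5₎ = 1.039.
Upper: z₀ + z₂ = 1.591; 1 − a(z₀+z₂) = 0.9555; argument = 1.2962 → 1.30; α₂ = 0.9032; rank = 903; θ*₍903₎ = 2.771.

(1.039, 2.771)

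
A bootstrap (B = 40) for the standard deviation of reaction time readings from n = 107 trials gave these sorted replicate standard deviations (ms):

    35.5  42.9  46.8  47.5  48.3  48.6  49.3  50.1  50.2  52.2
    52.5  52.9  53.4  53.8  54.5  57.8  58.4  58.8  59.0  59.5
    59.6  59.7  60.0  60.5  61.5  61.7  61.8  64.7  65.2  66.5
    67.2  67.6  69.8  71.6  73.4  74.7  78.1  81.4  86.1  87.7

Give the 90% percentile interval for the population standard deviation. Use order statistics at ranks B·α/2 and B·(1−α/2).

(42.9, 81.4)

α = 0.10; lower rank = 40 × 0.050 = 2; upper rank = 40 × 0.950 = 38.
The 2nd smallest replicate is 42.9; the 38th is 81.4.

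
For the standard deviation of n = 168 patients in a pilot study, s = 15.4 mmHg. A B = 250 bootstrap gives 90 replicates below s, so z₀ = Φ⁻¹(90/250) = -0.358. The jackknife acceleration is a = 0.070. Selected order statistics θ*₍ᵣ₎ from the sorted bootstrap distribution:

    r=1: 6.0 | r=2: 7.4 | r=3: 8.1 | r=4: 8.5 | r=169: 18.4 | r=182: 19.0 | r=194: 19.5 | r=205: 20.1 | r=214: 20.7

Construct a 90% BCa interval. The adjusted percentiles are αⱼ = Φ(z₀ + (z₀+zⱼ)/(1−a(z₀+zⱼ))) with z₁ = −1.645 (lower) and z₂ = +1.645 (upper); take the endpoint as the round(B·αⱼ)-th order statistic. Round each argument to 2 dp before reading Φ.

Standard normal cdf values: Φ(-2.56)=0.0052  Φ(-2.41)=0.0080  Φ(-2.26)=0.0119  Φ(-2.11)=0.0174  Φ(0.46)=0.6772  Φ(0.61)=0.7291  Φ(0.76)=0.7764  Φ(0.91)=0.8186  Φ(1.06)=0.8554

Lower: z₀ + z₁ = -0.358 + (-1.645) = -2.003; 1 − a(z₀+z₁) = 1 − (0.070)(-2.003) = 1.1402; argument = -0.358 + (-2.003)/1.1402 = -2.1147 → -2.11.
α₁ = Φ(-2.11) = 0.0174; rank = round(250 × 0.0174) = 4; θ*₍4₎ = 8.5.
Upper: z₀ + z₂ = 1.287; 1 − a(z₀+z₂) = 0.9099; argument = 1.0564 → 1.06; α₂ = 0.8554; rank = 214; θ*₍214₎ = 20.7.

(8.5, 20.7)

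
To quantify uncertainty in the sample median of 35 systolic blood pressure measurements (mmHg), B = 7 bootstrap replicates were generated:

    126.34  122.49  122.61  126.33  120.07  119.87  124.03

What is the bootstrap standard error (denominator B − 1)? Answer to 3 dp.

Bootstrap SE is the standard deviation of the 7 replicate medians.
Mean of replicates: (126.34 + 122.49 + 122.61 + 126.33 + 120.07 + 119.87 + 124.03) / 7 = 861.7400 / 7 = 123.1057
Sum of squared deviations: (+3.2343)² + (−0.6157)² + (−0.4957)² + (+3.2243)² + (−3.0357)² + (−3.2357)² + (+0.9243)² = 42.0212
Variance = 42.0212 / 6 = 7.0035
SE* = √7.0035

SE* = 2.646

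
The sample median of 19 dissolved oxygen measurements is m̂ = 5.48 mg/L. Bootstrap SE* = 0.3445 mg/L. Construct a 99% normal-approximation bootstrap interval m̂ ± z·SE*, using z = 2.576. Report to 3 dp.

Margin = 2.576 × 0.3445 = 0.8874
Interval: 5.48 ± 0.8874

(4.593, 6.367)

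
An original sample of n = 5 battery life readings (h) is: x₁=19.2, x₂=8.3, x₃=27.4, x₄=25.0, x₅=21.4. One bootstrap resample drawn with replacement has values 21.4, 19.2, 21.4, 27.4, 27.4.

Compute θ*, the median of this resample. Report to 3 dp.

Sorted: 19.2, 21.4, 21.4, 27.4, 27.4
Median = middle value = 21.400

θ* = 21.400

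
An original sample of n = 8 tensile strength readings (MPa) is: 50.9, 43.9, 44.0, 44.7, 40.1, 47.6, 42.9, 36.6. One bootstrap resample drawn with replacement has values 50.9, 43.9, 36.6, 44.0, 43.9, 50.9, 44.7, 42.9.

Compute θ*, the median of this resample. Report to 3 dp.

θ* = 43.950

Sorted: 36.6, 42.9, 43.9, 43.9, 44.0, 44.7, 50.9, 50.9
Median = average of the two middle values = 43.950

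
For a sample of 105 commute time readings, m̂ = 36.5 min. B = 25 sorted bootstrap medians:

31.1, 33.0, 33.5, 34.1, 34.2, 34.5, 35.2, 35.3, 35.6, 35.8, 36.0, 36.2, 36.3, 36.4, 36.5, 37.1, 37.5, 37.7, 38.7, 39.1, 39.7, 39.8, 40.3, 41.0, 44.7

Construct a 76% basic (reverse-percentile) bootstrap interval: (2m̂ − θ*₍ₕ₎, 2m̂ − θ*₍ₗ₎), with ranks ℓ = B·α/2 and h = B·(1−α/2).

Percentile endpoints at ranks 3 and 22: θ*₍3₎ = 33.5, θ*₍22₎ = 39.8.
Basic interval reflects these around m̂:
  lower = 2 × 36.5 − 39.8 = 33.2
  upper = 2 × 36.5 − 33.5 = 39.5

(33.2, 39.5)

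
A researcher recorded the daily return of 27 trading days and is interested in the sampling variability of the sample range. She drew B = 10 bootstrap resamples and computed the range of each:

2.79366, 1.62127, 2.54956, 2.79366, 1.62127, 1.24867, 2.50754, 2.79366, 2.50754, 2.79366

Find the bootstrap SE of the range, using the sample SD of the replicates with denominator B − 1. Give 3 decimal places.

SE* = 0.591

Bootstrap SE is the standard deviation of the 10 replicate ranges.
Mean of replicates: (2.79366 + 1.62127 + 2.54956 + 2.79366 + 1.62127 + 1.24867 + 2.50754 + 2.79366 + 2.50754 + 2.79366) / 10 = 23.230490 / 10 = 2.323049
Sum of squared deviations: (+0.470611)² + (−0.701779)² + (+0.226511)² + (+0.470611)² + (−0.701779)² + (−1.074379)² + (+0.184491)² + (+0.470611)² + (+0.184491)² + (+0.470611)² = 3.144558
Variance = 3.144558 / 9 = 0.349395
SE* = √0.349395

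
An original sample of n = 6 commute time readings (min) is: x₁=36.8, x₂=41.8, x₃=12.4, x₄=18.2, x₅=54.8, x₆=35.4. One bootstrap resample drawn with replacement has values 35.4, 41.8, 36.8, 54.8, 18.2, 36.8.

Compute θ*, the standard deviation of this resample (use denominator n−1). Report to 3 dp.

θ* = 11.793

Mean = 37.3000; sum of squared deviations = 695.4200
s² = 695.4200 / 5 = 139.0840
s = √139.0840 = 11.793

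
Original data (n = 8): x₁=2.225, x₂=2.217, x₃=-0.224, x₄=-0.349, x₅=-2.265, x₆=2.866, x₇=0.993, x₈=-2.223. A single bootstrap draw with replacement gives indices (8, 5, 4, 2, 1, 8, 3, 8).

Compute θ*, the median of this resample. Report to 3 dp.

θ* = -1.286

Resample values: -2.223, -2.265, -0.349, 2.217, 2.225, -2.223, -0.224, -2.223.
Sorted: -2.265, -2.223, -2.223, -2.223, -0.349, -0.224, 2.217, 2.225
Median = average of the two middle values = -1.286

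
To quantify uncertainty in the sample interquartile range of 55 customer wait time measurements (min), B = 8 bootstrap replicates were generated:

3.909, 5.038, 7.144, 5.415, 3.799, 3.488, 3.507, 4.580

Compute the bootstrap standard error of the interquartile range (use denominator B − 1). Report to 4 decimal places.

SE* = 1.2466

Bootstrap SE is the standard deviation of the 8 replicate interquartile ranges.
Mean of replicates: (3.909 + 5.038 + 7.144 + 5.415 + 3.799 + 3.488 + 3.507 + 4.580) / 8 = 36.88000 / 8 = 4.61000
Sum of squared deviations: (−0.70100)² + (+0.42800)² + (+2.53400)² + (+0.80500)² + (−0.81100)² + (−1.12200)² + (−1.10300)² + (−0.03000)² = 10.87788
Variance = 10.87788 / 7 = 1.55398
SE* = √1.55398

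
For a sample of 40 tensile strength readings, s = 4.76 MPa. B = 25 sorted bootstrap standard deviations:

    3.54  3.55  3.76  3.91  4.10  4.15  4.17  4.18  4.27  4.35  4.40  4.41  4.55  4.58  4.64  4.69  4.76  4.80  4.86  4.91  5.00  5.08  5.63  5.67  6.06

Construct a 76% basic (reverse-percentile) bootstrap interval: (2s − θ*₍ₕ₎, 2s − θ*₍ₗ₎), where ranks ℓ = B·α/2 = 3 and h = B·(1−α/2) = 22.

Percentile endpoints at ranks 3 and 22: θ*₍3₎ = 3.76, θ*₍22₎ = 5.08.
Basic interval reflects these around s:
  lower = 2 × 4.76 − 5.08 = 4.44
  upper = 2 × 4.76 − 3.76 = 5.76

(4.44, 5.76)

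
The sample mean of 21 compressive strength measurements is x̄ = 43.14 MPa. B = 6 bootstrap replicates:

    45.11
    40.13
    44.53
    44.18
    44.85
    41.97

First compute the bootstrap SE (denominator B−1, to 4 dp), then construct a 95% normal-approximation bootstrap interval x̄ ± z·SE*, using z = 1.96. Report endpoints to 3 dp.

(39.257, 47.023)

Mean of replicates = 43.4617; sum of squared deviations = 19.6269; SE* = √(19.6269/5) = 1.9813
Margin = 1.96 × 1.9813 = 3.8833
Interval: 43.14 ± 3.8833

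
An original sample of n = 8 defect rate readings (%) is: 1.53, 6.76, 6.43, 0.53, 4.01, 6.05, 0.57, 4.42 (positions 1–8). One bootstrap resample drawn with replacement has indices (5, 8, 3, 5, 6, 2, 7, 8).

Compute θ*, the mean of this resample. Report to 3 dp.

θ* = 4.584

Resample values: 4.01, 4.42, 6.43, 4.01, 6.05, 6.76, 0.57, 4.42.
Mean = (4.01 + 4.42 + 6.43 + 4.01 + 6.05 + 6.76 + 0.57 + 4.42) / 8 = 36.670 / 8 = 4.584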